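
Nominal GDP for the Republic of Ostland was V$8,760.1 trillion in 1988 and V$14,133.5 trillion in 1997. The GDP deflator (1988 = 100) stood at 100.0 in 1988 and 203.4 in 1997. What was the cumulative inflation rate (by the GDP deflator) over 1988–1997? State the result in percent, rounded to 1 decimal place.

Price-level change = 203.4 / 100.0 − 1 = 1.0340.

103.4%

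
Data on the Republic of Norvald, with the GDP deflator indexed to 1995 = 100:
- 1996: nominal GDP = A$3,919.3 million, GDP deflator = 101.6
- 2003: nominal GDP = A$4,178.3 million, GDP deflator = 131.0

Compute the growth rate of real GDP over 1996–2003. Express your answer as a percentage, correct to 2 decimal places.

-17.32%

Deflate each year: 1996 → 3919.3/1.016 = 3857.58; 2003 → 4178.3/1.310 = 3189.54.
So real GDP changed by 3189.54/3857.58 − 1 = -0.1732, i.e. -17.32%.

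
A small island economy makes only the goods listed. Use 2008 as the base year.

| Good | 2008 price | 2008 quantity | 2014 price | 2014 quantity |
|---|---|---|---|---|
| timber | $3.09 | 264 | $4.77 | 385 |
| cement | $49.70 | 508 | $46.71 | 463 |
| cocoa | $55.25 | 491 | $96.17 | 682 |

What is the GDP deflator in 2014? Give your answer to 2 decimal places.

143.91

Nominal GDP 2014 = 4.77·385 + 46.71·463 + 96.17·682 = 89051.12.
Real GDP 2014 (at 2008 prices) = 3.09·385 + 49.70·463 + 55.25·682 = 61881.25.
Deflator = Nominal/Real × 100 = 89051.12/61881.25 × 100 = 143.906.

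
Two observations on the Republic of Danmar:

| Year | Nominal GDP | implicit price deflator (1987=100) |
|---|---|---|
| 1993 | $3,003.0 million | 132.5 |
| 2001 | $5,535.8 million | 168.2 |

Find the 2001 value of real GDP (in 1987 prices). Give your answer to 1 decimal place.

$3,291.2 million

Real GDP = Nominal / (implicit price deflator/100) = 5535.8 / 1.682 = 3291.20.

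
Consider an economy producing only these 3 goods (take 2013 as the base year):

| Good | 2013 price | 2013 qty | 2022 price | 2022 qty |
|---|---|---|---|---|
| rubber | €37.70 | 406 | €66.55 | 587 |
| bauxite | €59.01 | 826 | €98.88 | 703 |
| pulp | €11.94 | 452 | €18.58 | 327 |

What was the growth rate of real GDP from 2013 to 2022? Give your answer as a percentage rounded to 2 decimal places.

Real GDP 2013 = Nominal GDP 2013 = 37.70·406 + 59.01·826 + 11.94·452 = 69445.34.
Real GDP 2022 (at 2013 prices) = 37.70·587 + 59.01·703 + 11.94·327 = 67518.31.
Real growth = 67518.31/69445.34 − 1 = -0.0277.

-2.77%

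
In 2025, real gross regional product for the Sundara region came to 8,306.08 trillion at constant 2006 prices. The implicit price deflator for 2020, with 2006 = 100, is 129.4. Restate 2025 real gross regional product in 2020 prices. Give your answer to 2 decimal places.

Real gross regional product in 2020 prices = Real gross regional product in 2006 prices × (P_2020/P_2006) = 8306.08 × 1.294 = 10748.07.

10,748.07 trillion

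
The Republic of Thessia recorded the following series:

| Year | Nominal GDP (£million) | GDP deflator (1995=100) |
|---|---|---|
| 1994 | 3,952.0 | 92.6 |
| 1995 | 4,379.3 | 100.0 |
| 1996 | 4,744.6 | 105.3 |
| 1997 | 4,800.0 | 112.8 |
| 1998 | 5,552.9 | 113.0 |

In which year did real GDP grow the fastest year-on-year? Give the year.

1995: real = 4379.3/1.000 = 4379.30; growth vs 1994 (4267.82) = 2.61%.
1996: real = 4744.6/1.053 = 4505.79; growth vs 1995 (4379.30) = 2.89%.
1997: real = 4800.0/1.128 = 4255.32; growth vs 1996 (4505.79) = -5.56%.
1998: real = 5552.9/1.130 = 4914.07; growth vs 1997 (4255.32) = 15.48%.

1998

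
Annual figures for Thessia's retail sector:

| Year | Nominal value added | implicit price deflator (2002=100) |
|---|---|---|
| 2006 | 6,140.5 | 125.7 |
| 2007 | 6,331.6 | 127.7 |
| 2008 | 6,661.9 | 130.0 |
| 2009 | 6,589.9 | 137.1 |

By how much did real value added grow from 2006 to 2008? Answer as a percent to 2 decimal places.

Real value added 2006 = 6140.5/1.257 = 4885.04.
Real value added 2008 = 6661.9/1.300 = 5124.54.
Change = 5124.54/4885.04 − 1 = 0.0490.

4.90%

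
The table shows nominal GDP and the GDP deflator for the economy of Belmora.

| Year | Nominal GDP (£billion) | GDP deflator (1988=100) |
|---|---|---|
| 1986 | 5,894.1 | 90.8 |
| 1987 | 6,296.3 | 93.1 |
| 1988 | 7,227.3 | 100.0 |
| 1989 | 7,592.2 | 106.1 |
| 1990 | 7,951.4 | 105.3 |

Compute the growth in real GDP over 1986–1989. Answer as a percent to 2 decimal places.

10.24%

Real GDP 1986 = 5894.1/0.908 = 6491.30.
Real GDP 1989 = 7592.2/1.061 = 7155.70.
Change = 7155.70/6491.30 − 1 = 0.1024.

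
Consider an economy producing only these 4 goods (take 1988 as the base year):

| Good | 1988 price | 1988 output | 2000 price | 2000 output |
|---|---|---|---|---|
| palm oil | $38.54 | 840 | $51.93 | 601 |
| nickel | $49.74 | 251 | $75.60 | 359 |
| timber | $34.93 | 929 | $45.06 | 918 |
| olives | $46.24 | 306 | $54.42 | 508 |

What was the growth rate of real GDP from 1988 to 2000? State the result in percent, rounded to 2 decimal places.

5.60%

Real GDP 1988 = Nominal GDP 1988 = 38.54·840 + 49.74·251 + 34.93·929 + 46.24·306 = 91457.75.
Real GDP 2000 (at 1988 prices) = 38.54·601 + 49.74·359 + 34.93·918 + 46.24·508 = 96574.86.
Real growth = 96574.86/91457.75 − 1 = 0.0560.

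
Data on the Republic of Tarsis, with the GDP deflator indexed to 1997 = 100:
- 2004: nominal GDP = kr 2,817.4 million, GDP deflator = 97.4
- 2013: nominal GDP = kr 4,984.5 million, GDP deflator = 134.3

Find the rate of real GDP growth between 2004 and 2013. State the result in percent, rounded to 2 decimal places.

Real GDP 2004 = 2817.4 / 0.974 = 2892.61.
Real GDP 2013 = 4984.5 / 1.343 = 3711.47.
Real growth = 3711.47 / 2892.61 − 1 = 0.2831.

28.31%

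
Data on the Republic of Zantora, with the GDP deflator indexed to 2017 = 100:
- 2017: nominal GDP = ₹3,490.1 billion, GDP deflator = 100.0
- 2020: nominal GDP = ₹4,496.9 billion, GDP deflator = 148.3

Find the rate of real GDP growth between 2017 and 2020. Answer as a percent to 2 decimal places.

Deflate each year: 2017 → 3490.1/1.000 = 3490.10; 2020 → 4496.9/1.483 = 3032.30.
So real GDP changed by 3032.30/3490.10 − 1 = -0.1312, i.e. -13.12%.

-13.12%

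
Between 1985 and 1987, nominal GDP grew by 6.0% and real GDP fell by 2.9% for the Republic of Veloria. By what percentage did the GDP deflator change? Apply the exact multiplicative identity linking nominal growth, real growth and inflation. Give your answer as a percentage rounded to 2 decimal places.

9.17%

(1 + g_nom) = (1 + g_real)(1 + π), so π = 1.0600 / 0.9710 − 1 = 0.09166.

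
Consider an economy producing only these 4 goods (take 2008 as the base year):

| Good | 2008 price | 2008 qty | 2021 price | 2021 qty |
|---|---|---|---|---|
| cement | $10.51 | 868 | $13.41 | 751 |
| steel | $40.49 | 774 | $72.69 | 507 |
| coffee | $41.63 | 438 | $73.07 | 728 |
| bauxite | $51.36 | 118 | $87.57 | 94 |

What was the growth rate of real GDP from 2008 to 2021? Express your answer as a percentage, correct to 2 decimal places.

Real GDP 2008 = Nominal GDP 2008 = 10.51·868 + 40.49·774 + 41.63·438 + 51.36·118 = 64756.36.
Real GDP 2021 (at 2008 prices) = 10.51·751 + 40.49·507 + 41.63·728 + 51.36·94 = 63555.92.
Real growth = 63555.92/64756.36 − 1 = -0.0185.

-1.85%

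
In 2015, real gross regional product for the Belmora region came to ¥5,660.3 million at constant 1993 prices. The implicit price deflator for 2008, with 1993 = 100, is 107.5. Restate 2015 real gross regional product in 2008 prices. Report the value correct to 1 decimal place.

¥6,084.8 million

Real gross regional product in 2008 prices = Real gross regional product in 1993 prices × (P_2008/P_1993) = 5660.3 × 1.075 = 6084.82.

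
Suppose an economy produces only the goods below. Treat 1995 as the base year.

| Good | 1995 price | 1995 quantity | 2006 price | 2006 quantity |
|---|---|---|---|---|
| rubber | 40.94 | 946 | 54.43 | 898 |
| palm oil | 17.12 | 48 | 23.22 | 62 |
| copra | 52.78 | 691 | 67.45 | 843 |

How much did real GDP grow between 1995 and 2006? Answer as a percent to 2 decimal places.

8.28%

Real GDP 1995 = Nominal GDP 1995 = 40.94·946 + 17.12·48 + 52.78·691 = 76021.98.
Real GDP 2006 (at 1995 prices) = 40.94·898 + 17.12·62 + 52.78·843 = 82319.10.
Real growth = 82319.10/76021.98 − 1 = 0.0828.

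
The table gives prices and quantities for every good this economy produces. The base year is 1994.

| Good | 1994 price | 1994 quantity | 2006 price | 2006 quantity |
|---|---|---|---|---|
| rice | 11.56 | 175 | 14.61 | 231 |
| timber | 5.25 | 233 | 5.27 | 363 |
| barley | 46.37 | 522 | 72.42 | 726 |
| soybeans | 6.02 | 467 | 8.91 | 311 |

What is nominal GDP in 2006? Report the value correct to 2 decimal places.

60635.85

Nominal GDP 2006 = Σ (p_2006 × q_2006) = 14.61·231 + 5.27·363 + 72.42·726 + 8.91·311 = 60635.85.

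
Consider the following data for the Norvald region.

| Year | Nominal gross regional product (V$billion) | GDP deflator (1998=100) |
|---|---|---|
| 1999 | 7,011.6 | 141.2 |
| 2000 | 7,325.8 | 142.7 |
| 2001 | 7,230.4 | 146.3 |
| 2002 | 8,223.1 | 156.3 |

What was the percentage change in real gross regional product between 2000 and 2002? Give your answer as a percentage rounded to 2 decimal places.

Real gross regional product 2000 = 7325.8/1.427 = 5133.71.
Real gross regional product 2002 = 8223.1/1.563 = 5261.10.
Change = 5261.10/5133.71 − 1 = 0.0248.

2.48%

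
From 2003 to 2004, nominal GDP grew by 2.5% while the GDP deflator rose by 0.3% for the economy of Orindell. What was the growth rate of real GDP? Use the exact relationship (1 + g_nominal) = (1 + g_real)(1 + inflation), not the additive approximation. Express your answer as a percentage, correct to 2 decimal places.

(1 + g_nom) = (1 + g_real)(1 + π), so g_real = 1.0250 / 1.0030 − 1 = 0.02193.

2.19%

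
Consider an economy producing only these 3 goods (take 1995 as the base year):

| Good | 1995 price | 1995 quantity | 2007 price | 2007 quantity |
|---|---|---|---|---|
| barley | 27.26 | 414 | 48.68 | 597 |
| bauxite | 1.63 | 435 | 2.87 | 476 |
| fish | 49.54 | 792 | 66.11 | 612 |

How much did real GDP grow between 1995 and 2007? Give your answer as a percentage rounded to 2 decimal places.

Real GDP 1995 = Nominal GDP 1995 = 27.26·414 + 1.63·435 + 49.54·792 = 51230.37.
Real GDP 2007 (at 1995 prices) = 27.26·597 + 1.63·476 + 49.54·612 = 47368.58.
Real growth = 47368.58/51230.37 − 1 = -0.0754.

-7.54%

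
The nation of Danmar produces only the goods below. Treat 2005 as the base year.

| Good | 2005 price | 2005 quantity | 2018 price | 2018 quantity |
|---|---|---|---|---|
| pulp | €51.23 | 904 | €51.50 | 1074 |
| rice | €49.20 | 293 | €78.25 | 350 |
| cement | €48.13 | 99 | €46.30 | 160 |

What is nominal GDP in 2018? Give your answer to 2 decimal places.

Nominal GDP 2018 = Σ (p_2018 × q_2018) = 51.50·1074 + 78.25·350 + 46.30·160 = 90106.50.

€90106.50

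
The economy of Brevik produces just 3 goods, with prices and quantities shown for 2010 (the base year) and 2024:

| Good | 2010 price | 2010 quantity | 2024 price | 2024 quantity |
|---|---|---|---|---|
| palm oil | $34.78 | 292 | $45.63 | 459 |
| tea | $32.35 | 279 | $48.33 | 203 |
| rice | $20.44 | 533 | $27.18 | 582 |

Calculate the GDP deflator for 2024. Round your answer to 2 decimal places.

Nominal GDP 2024 = 45.63·459 + 48.33·203 + 27.18·582 = 46573.92.
Real GDP 2024 (at 2010 prices) = 34.78·459 + 32.35·203 + 20.44·582 = 34427.15.
Deflator = Nominal/Real × 100 = 46573.92/34427.15 × 100 = 135.283.

135.28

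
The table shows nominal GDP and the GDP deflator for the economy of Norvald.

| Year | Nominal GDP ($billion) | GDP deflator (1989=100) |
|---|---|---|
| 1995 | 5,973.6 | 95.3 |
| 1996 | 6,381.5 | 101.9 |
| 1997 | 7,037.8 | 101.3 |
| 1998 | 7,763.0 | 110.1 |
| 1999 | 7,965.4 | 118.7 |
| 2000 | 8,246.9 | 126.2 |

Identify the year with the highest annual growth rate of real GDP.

1997

1996: real = 6381.5/1.019 = 6262.51; growth vs 1995 (6268.21) = -0.09%.
1997: real = 7037.8/1.013 = 6947.48; growth vs 1996 (6262.51) = 10.94%.
1998: real = 7763.0/1.101 = 7050.86; growth vs 1997 (6947.48) = 1.49%.
1999: real = 7965.4/1.187 = 6710.53; growth vs 1998 (7050.86) = -4.83%.
2000: real = 8246.9/1.262 = 6534.79; growth vs 1999 (6710.53) = -2.62%.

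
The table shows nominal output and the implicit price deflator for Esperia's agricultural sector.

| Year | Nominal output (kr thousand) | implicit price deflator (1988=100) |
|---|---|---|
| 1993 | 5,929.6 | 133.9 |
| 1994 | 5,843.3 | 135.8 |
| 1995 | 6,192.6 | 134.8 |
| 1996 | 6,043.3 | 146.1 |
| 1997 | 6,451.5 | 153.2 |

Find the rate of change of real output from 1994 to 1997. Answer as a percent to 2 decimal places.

-2.13%

Real output 1994 = 5843.3/1.358 = 4302.87.
Real output 1997 = 6451.5/1.532 = 4211.16.
Change = 4211.16/4302.87 − 1 = -0.0213.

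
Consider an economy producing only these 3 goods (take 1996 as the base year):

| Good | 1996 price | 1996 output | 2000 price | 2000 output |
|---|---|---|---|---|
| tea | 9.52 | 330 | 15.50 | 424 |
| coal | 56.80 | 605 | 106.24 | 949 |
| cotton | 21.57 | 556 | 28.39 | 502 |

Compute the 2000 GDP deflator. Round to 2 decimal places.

Nominal GDP 2000 = 15.50·424 + 106.24·949 + 28.39·502 = 121645.54.
Real GDP 2000 (at 1996 prices) = 9.52·424 + 56.80·949 + 21.57·502 = 68767.82.
Deflator = Nominal/Real × 100 = 121645.54/68767.82 × 100 = 176.893.

176.89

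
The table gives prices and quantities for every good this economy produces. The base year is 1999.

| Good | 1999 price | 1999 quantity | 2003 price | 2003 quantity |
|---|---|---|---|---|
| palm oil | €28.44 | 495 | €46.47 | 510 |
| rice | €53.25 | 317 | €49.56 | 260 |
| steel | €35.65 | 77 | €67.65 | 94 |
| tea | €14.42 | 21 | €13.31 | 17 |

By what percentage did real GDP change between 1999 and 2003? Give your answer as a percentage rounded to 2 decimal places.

Real GDP 1999 = Nominal GDP 1999 = 28.44·495 + 53.25·317 + 35.65·77 + 14.42·21 = 34005.92.
Real GDP 2003 (at 1999 prices) = 28.44·510 + 53.25·260 + 35.65·94 + 14.42·17 = 31945.64.
Real growth = 31945.64/34005.92 − 1 = -0.0606.

-6.06%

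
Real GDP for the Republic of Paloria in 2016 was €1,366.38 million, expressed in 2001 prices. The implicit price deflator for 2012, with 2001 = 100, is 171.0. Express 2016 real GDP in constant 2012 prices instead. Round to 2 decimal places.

Real GDP in 2012 prices = Real GDP in 2001 prices × (P_2012/P_2001) = 1366.38 × 1.710 = 2336.51.

€2,336.51 million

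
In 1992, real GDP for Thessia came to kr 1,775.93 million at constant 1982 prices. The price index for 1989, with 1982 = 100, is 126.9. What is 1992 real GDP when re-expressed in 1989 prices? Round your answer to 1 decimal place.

kr 2,253.7 million

Real GDP in 1989 prices = Real GDP in 1982 prices × (P_1989/P_1982) = 1775.93 × 1.269 = 2253.66.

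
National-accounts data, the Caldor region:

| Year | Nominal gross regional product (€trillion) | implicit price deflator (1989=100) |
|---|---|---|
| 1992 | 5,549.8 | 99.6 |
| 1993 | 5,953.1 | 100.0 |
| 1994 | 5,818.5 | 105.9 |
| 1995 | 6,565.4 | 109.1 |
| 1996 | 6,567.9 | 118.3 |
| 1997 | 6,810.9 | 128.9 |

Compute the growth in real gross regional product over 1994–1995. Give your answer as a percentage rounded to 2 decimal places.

Real gross regional product 1994 = 5818.5/1.059 = 5494.33.
Real gross regional product 1995 = 6565.4/1.091 = 6017.78.
Change = 6017.78/5494.33 − 1 = 0.0953.

9.53%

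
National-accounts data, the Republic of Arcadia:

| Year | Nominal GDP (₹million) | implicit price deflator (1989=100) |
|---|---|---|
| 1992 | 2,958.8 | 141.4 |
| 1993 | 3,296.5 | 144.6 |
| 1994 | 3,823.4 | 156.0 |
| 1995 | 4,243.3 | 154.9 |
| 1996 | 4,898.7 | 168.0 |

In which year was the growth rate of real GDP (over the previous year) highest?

1993: real = 3296.5/1.446 = 2279.74; growth vs 1992 (2092.50) = 8.95%.
1994: real = 3823.4/1.560 = 2450.90; growth vs 1993 (2279.74) = 7.51%.
1995: real = 4243.3/1.549 = 2739.38; growth vs 1994 (2450.90) = 11.77%.
1996: real = 4898.7/1.680 = 2915.89; growth vs 1995 (2739.38) = 6.44%.

1995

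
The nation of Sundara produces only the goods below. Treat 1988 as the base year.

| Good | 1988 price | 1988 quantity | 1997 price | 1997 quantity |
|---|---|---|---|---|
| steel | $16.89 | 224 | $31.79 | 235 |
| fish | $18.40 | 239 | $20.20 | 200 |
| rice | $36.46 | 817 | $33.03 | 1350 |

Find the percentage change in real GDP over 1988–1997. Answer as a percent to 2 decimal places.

Real GDP 1988 = Nominal GDP 1988 = 16.89·224 + 18.40·239 + 36.46·817 = 37968.78.
Real GDP 1997 (at 1988 prices) = 16.89·235 + 18.40·200 + 36.46·1350 = 56870.15.
Real growth = 56870.15/37968.78 − 1 = 0.4978.

49.78%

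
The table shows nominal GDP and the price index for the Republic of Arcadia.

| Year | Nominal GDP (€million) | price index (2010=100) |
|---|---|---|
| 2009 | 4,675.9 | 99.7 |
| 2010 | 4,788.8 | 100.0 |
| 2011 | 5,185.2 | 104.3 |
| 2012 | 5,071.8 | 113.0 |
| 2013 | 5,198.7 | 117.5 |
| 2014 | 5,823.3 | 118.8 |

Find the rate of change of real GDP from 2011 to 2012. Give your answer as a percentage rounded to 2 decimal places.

Real GDP 2011 = 5185.2/1.043 = 4971.43.
Real GDP 2012 = 5071.8/1.130 = 4488.32.
Change = 4488.32/4971.43 − 1 = -0.0972.

-9.72%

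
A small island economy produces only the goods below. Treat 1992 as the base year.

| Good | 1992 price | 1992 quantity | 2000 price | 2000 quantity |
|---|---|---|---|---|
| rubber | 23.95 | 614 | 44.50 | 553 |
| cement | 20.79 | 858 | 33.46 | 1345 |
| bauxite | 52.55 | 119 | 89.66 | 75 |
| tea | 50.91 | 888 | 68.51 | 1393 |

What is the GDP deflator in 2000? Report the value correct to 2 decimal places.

Nominal GDP 2000 = 44.50·553 + 33.46·1345 + 89.66·75 + 68.51·1393 = 171771.13.
Real GDP 2000 (at 1992 prices) = 23.95·553 + 20.79·1345 + 52.55·75 + 50.91·1393 = 116065.78.
Deflator = Nominal/Real × 100 = 171771.13/116065.78 × 100 = 147.995.

147.99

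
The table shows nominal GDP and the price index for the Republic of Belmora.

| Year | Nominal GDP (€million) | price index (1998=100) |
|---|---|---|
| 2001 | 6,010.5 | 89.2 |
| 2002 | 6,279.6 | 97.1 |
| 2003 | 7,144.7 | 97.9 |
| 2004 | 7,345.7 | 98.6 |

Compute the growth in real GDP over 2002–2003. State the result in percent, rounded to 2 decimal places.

Real GDP 2002 = 6279.6/0.971 = 6467.15.
Real GDP 2003 = 7144.7/0.979 = 7297.96.
Change = 7297.96/6467.15 − 1 = 0.1285.

12.85%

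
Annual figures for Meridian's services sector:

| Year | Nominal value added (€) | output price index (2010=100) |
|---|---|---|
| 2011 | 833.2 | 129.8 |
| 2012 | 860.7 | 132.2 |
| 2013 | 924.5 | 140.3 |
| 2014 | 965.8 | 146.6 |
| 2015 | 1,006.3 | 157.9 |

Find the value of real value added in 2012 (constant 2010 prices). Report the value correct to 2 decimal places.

€651.06

Real value added 2012 = 860.7 / 1.322 = 651.06.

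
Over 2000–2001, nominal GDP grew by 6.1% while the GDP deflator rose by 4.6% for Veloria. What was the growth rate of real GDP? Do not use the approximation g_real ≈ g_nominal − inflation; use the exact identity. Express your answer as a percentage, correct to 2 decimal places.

1.43%

(1 + g_nom) = (1 + g_real)(1 + π), so g_real = 1.0610 / 1.0460 − 1 = 0.01434.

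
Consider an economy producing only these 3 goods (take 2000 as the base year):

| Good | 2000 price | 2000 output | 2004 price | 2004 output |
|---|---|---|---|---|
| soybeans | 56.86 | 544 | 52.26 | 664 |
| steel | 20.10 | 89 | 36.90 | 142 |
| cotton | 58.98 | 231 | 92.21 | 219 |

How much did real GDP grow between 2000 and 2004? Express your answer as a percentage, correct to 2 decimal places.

Real GDP 2000 = Nominal GDP 2000 = 56.86·544 + 20.10·89 + 58.98·231 = 46345.12.
Real GDP 2004 (at 2000 prices) = 56.86·664 + 20.10·142 + 58.98·219 = 53525.86.
Real growth = 53525.86/46345.12 − 1 = 0.1549.

15.49%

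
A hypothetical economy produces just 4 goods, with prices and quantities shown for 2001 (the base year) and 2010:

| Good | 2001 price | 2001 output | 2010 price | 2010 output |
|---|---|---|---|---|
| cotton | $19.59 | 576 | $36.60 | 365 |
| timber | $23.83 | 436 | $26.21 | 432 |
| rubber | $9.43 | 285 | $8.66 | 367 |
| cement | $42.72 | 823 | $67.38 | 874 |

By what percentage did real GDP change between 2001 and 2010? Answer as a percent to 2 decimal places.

-2.15%

Real GDP 2001 = Nominal GDP 2001 = 19.59·576 + 23.83·436 + 9.43·285 + 42.72·823 = 59519.83.
Real GDP 2010 (at 2001 prices) = 19.59·365 + 23.83·432 + 9.43·367 + 42.72·874 = 58243.00.
Real growth = 58243.00/59519.83 − 1 = -0.0215.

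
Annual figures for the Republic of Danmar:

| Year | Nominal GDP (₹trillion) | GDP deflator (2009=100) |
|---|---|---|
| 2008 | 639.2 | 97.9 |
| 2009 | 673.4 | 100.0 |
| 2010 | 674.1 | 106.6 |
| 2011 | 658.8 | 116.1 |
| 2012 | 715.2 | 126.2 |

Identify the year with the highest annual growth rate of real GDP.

2009

2009: real = 673.4/1.000 = 673.40; growth vs 2008 (652.91) = 3.14%.
2010: real = 674.1/1.066 = 632.36; growth vs 2009 (673.40) = -6.09%.
2011: real = 658.8/1.161 = 567.44; growth vs 2010 (632.36) = -10.27%.
2012: real = 715.2/1.262 = 566.72; growth vs 2011 (567.44) = -0.13%.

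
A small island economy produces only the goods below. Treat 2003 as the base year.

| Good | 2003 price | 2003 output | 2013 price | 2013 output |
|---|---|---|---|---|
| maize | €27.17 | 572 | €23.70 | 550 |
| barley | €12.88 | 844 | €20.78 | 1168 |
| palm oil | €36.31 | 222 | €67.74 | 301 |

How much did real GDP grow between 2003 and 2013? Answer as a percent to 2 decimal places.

Real GDP 2003 = Nominal GDP 2003 = 27.17·572 + 12.88·844 + 36.31·222 = 34472.78.
Real GDP 2013 (at 2003 prices) = 27.17·550 + 12.88·1168 + 36.31·301 = 40916.65.
Real growth = 40916.65/34472.78 − 1 = 0.1869.

18.69%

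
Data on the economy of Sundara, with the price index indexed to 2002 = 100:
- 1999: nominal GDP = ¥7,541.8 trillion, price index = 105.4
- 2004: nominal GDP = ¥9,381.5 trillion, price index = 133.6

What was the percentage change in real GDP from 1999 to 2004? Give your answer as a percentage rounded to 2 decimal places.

-1.86%

Deflate each year: 1999 → 7541.8/1.054 = 7155.41; 2004 → 9381.5/1.336 = 7022.08.
So real GDP changed by 7022.08/7155.41 − 1 = -0.0186, i.e. -1.86%.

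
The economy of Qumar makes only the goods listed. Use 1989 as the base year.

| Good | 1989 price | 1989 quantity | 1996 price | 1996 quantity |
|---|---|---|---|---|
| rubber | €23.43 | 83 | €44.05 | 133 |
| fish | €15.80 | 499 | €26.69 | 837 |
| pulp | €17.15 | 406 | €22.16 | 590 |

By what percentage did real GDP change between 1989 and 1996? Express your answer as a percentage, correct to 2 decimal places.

Real GDP 1989 = Nominal GDP 1989 = 23.43·83 + 15.80·499 + 17.15·406 = 16791.79.
Real GDP 1996 (at 1989 prices) = 23.43·133 + 15.80·837 + 17.15·590 = 26459.29.
Real growth = 26459.29/16791.79 − 1 = 0.5757.

57.57%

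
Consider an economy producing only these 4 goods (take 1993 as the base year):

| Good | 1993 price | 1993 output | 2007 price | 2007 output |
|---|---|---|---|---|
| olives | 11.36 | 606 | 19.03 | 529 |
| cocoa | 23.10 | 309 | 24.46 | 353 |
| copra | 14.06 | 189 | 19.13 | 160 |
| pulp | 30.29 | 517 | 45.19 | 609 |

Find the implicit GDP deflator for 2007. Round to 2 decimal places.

Nominal GDP 2007 = 19.03·529 + 24.46·353 + 19.13·160 + 45.19·609 = 49282.76.
Real GDP 2007 (at 1993 prices) = 11.36·529 + 23.10·353 + 14.06·160 + 30.29·609 = 34859.95.
Deflator = Nominal/Real × 100 = 49282.76/34859.95 × 100 = 141.374.

141.37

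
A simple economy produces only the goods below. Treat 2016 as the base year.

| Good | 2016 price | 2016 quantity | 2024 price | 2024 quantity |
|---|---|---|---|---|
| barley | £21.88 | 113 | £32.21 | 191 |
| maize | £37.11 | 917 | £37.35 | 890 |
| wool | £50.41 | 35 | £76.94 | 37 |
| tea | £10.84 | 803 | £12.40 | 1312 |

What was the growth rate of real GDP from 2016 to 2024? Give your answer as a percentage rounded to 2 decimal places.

13.46%

Real GDP 2016 = Nominal GDP 2016 = 21.88·113 + 37.11·917 + 50.41·35 + 10.84·803 = 46971.18.
Real GDP 2024 (at 2016 prices) = 21.88·191 + 37.11·890 + 50.41·37 + 10.84·1312 = 53294.23.
Real growth = 53294.23/46971.18 − 1 = 0.1346.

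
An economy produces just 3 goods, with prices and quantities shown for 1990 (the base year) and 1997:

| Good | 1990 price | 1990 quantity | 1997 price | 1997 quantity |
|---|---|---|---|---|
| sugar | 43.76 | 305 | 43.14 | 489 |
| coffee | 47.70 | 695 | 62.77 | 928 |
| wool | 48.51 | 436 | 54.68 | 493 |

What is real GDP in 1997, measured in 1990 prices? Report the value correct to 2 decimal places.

Real GDP 1997 = Σ (p_1990 × q_1997) = 43.76·489 + 47.70·928 + 48.51·493 = 89579.67.

89579.67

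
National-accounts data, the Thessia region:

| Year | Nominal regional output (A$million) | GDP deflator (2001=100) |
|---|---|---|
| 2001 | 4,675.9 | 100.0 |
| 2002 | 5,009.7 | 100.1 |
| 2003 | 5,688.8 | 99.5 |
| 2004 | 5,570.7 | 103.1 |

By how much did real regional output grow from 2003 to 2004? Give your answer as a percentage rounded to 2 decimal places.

-5.50%

Real regional output 2003 = 5688.8/0.995 = 5717.39.
Real regional output 2004 = 5570.7/1.031 = 5403.20.
Change = 5403.20/5717.39 − 1 = -0.0550.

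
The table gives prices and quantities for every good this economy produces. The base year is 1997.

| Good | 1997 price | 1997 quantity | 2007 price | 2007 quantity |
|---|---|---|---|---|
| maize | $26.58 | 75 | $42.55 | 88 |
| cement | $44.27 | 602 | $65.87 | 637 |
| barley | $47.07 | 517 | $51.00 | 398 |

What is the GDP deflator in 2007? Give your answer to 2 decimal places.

133.95

Nominal GDP 2007 = 42.55·88 + 65.87·637 + 51.00·398 = 66001.59.
Real GDP 2007 (at 1997 prices) = 26.58·88 + 44.27·637 + 47.07·398 = 49272.89.
Deflator = Nominal/Real × 100 = 66001.59/49272.89 × 100 = 133.951.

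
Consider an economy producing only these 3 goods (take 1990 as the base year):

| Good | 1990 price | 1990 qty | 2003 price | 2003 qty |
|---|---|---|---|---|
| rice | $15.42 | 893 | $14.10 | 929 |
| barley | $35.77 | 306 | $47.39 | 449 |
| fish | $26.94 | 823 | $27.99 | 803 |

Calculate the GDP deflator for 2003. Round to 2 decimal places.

109.29

Nominal GDP 2003 = 14.10·929 + 47.39·449 + 27.99·803 = 56852.98.
Real GDP 2003 (at 1990 prices) = 15.42·929 + 35.77·449 + 26.94·803 = 52018.73.
Deflator = Nominal/Real × 100 = 56852.98/52018.73 × 100 = 109.293.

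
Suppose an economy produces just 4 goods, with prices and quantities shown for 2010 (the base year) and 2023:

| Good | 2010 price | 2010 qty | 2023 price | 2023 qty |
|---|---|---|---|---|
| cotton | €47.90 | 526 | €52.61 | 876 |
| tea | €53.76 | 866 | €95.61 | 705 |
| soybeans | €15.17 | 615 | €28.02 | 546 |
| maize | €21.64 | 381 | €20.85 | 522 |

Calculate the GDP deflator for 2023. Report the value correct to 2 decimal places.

140.46

Nominal GDP 2023 = 52.61·876 + 95.61·705 + 28.02·546 + 20.85·522 = 139674.03.
Real GDP 2023 (at 2010 prices) = 47.90·876 + 53.76·705 + 15.17·546 + 21.64·522 = 99440.10.
Deflator = Nominal/Real × 100 = 139674.03/99440.10 × 100 = 140.460.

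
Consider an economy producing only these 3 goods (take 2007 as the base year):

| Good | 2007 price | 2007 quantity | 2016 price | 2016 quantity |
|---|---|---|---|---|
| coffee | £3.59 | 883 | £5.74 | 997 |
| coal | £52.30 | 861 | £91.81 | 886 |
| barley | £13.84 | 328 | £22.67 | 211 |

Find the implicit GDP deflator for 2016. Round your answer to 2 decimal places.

Nominal GDP 2016 = 5.74·997 + 91.81·886 + 22.67·211 = 91849.81.
Real GDP 2016 (at 2007 prices) = 3.59·997 + 52.30·886 + 13.84·211 = 52837.27.
Deflator = Nominal/Real × 100 = 91849.81/52837.27 × 100 = 173.835.

173.84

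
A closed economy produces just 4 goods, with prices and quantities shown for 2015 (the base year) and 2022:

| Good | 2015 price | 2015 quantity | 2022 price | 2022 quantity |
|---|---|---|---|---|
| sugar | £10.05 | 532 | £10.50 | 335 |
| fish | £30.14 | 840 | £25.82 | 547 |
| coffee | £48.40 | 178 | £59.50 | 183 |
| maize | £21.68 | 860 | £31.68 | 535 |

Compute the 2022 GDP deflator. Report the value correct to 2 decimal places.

Nominal GDP 2022 = 10.50·335 + 25.82·547 + 59.50·183 + 31.68·535 = 45478.34.
Real GDP 2022 (at 2015 prices) = 10.05·335 + 30.14·547 + 48.40·183 + 21.68·535 = 40309.33.
Deflator = Nominal/Real × 100 = 45478.34/40309.33 × 100 = 112.823.

112.82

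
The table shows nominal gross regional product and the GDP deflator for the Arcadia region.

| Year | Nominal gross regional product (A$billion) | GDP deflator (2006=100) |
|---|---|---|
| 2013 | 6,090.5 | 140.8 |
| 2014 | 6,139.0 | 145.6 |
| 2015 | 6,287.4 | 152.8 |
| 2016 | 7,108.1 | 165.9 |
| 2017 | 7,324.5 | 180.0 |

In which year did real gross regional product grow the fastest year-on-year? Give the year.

2014: real = 6139.0/1.456 = 4216.35; growth vs 2013 (4325.64) = -2.53%.
2015: real = 6287.4/1.528 = 4114.79; growth vs 2014 (4216.35) = -2.41%.
2016: real = 7108.1/1.659 = 4284.57; growth vs 2015 (4114.79) = 4.13%.
2017: real = 7324.5/1.800 = 4069.17; growth vs 2016 (4284.57) = -5.03%.

2016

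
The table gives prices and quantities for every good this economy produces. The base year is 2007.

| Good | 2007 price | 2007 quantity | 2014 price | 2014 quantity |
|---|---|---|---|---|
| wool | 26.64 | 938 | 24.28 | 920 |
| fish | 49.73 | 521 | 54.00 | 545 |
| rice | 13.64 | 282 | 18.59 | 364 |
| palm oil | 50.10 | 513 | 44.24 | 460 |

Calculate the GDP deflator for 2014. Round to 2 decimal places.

99.07

Nominal GDP 2014 = 24.28·920 + 54.00·545 + 18.59·364 + 44.24·460 = 78884.76.
Real GDP 2014 (at 2007 prices) = 26.64·920 + 49.73·545 + 13.64·364 + 50.10·460 = 79622.61.
Deflator = Nominal/Real × 100 = 78884.76/79622.61 × 100 = 99.073.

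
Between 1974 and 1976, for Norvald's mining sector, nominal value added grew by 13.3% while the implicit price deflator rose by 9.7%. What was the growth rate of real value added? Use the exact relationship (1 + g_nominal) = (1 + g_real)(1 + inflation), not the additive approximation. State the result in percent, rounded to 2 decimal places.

(1 + g_nom) = (1 + g_real)(1 + π), so g_real = 1.1330 / 1.0970 − 1 = 0.03282.

3.28%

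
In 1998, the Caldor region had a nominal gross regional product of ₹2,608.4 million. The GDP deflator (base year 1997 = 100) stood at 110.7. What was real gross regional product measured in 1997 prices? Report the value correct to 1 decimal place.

₹2,356.3 million

Real gross regional product = Nominal / (GDP deflator/100) = 2608.4 / 1.107 = 2356.28.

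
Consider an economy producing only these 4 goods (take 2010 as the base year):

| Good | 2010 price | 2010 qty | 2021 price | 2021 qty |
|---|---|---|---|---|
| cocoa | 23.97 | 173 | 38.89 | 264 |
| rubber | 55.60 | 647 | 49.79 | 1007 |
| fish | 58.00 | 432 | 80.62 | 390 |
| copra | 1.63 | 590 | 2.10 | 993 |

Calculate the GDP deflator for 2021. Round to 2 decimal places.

Nominal GDP 2021 = 38.89·264 + 49.79·1007 + 80.62·390 + 2.10·993 = 93932.59.
Real GDP 2021 (at 2010 prices) = 23.97·264 + 55.60·1007 + 58.00·390 + 1.63·993 = 86555.87.
Deflator = Nominal/Real × 100 = 93932.59/86555.87 × 100 = 108.522.

108.52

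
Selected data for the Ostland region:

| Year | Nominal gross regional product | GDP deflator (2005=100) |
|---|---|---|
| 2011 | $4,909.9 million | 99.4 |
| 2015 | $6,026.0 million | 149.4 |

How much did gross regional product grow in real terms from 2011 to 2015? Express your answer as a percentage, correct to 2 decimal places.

Real gross regional product 2011 = 4909.9 / 0.994 = 4939.54.
Real gross regional product 2015 = 6026.0 / 1.494 = 4033.47.
Real growth = 4033.47 / 4939.54 − 1 = -0.1834.

-18.34%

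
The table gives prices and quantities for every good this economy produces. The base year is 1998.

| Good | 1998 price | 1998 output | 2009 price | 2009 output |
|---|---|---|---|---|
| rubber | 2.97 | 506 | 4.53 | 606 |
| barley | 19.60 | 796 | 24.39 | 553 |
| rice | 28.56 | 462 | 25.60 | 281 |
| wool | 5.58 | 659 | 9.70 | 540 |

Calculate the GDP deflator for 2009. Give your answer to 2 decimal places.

Nominal GDP 2009 = 4.53·606 + 24.39·553 + 25.60·281 + 9.70·540 = 28664.45.
Real GDP 2009 (at 1998 prices) = 2.97·606 + 19.60·553 + 28.56·281 + 5.58·540 = 23677.18.
Deflator = Nominal/Real × 100 = 28664.45/23677.18 × 100 = 121.064.

121.06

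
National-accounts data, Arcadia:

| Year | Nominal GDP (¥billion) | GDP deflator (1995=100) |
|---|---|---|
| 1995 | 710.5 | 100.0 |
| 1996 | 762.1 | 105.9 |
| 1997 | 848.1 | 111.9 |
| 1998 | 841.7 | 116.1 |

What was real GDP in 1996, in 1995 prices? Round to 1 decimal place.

Real GDP 1996 = 762.1 / 1.059 = 719.64.

¥719.6 billion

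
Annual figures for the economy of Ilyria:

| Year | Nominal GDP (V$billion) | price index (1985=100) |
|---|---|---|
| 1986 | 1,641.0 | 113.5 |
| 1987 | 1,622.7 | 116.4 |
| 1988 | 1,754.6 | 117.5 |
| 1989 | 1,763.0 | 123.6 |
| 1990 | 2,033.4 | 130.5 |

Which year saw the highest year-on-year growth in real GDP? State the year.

1990

1987: real = 1622.7/1.164 = 1394.07; growth vs 1986 (1445.81) = -3.58%.
1988: real = 1754.6/1.175 = 1493.28; growth vs 1987 (1394.07) = 7.12%.
1989: real = 1763.0/1.236 = 1426.38; growth vs 1988 (1493.28) = -4.48%.
1990: real = 2033.4/1.305 = 1558.16; growth vs 1989 (1426.38) = 9.24%.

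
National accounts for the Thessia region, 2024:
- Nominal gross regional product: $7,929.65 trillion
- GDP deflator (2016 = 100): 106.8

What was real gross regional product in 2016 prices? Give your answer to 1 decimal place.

Real gross regional product = Nominal / (GDP deflator/100) = 7929.65 / 1.068 = 7424.77.

$7,424.8 trillion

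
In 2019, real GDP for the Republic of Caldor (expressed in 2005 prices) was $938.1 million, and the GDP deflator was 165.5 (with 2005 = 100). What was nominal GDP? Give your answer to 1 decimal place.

Nominal GDP = Real × (GDP deflator/100) = 938.1 × 1.655 = 1552.56.

$1,552.6 million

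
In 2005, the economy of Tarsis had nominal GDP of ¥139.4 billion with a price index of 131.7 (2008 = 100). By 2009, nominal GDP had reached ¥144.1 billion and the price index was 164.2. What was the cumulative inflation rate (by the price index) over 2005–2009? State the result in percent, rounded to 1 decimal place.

24.7%

Price-level change = 164.2 / 131.7 − 1 = 0.2468.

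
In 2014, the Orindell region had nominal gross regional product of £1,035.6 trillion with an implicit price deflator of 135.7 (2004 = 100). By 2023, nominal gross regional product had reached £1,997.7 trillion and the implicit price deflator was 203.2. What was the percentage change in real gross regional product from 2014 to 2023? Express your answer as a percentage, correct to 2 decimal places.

28.82%

Real gross regional product 2014 = 1035.6 / 1.357 = 763.15.
Real gross regional product 2023 = 1997.7 / 2.032 = 983.12.
Real growth = 983.12 / 763.15 − 1 = 0.2882.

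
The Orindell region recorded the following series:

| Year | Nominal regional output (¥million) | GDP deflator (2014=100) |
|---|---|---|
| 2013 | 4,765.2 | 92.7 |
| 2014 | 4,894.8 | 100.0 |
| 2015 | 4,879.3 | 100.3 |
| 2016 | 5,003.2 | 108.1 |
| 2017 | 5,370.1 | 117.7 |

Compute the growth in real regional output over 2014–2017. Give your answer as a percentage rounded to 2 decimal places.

Real regional output 2014 = 4894.8/1.000 = 4894.80.
Real regional output 2017 = 5370.1/1.177 = 4562.53.
Change = 4562.53/4894.80 − 1 = -0.0679.

-6.79%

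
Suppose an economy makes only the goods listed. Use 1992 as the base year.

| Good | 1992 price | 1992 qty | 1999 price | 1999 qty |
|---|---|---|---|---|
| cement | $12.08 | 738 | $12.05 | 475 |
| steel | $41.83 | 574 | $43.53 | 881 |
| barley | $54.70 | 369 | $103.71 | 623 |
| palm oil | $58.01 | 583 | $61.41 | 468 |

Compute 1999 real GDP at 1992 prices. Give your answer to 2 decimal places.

$103817.01

Real GDP 1999 = Σ (p_1992 × q_1999) = 12.08·475 + 41.83·881 + 54.70·623 + 58.01·468 = 103817.01.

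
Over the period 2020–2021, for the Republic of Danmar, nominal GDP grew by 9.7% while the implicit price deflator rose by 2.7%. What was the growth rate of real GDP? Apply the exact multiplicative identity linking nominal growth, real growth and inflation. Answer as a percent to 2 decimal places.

6.82%

(1 + g_nom) = (1 + g_real)(1 + π), so g_real = 1.0970 / 1.0270 − 1 = 0.06816.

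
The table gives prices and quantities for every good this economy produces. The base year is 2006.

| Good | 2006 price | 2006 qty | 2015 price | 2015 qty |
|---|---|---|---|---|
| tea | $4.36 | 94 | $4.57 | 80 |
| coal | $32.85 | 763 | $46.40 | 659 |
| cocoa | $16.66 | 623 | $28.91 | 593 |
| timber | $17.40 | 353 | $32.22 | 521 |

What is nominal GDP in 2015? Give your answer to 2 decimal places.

$64873.45

Nominal GDP 2015 = Σ (p_2015 × q_2015) = 4.57·80 + 46.40·659 + 28.91·593 + 32.22·521 = 64873.45.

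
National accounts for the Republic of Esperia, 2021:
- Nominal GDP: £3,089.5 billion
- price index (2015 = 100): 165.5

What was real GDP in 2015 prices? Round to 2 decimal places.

£1,866.77 billion

Real GDP = Nominal / (price index/100) = 3089.5 / 1.655 = 1866.77.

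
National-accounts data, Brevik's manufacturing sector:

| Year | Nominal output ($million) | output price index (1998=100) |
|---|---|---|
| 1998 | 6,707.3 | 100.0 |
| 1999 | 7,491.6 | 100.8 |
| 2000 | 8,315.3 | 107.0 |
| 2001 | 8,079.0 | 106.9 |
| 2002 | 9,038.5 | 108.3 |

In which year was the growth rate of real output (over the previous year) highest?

1999: real = 7491.6/1.008 = 7432.14; growth vs 1998 (6707.30) = 10.81%.
2000: real = 8315.3/1.070 = 7771.31; growth vs 1999 (7432.14) = 4.56%.
2001: real = 8079.0/1.069 = 7557.53; growth vs 2000 (7771.31) = -2.75%.
2002: real = 9038.5/1.083 = 8345.80; growth vs 2001 (7557.53) = 10.43%.

1999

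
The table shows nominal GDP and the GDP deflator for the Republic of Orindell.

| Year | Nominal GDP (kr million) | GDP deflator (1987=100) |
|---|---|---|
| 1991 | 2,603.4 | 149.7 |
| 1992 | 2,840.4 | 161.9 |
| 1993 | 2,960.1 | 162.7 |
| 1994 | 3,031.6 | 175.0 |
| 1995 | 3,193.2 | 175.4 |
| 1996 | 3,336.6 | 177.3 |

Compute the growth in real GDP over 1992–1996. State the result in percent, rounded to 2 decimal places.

Real GDP 1992 = 2840.4/1.619 = 1754.42.
Real GDP 1996 = 3336.6/1.773 = 1881.90.
Change = 1881.90/1754.42 − 1 = 0.0727.

7.27%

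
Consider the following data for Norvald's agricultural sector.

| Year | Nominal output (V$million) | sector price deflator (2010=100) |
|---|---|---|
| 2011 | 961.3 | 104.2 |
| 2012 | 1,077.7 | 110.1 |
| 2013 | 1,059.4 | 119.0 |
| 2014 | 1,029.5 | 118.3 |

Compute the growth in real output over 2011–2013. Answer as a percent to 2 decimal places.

Real output 2011 = 961.3/1.042 = 922.55.
Real output 2013 = 1059.4/1.190 = 890.25.
Change = 890.25/922.55 − 1 = -0.0350.

-3.50%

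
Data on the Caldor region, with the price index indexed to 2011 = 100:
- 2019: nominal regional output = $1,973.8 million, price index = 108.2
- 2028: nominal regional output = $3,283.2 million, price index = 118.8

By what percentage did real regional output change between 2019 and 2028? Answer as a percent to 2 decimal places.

51.50%

Deflate each year: 2019 → 1973.8/1.082 = 1824.21; 2028 → 3283.2/1.188 = 2763.64.
So real regional output changed by 2763.64/1824.21 − 1 = 0.5150, i.e. 51.50%.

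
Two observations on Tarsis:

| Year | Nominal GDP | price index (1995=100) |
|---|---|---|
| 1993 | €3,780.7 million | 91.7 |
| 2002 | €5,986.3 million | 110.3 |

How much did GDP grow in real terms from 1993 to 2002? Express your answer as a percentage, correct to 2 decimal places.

31.64%

Deflate each year: 1993 → 3780.7/0.917 = 4122.90; 2002 → 5986.3/1.103 = 5427.29.
So real GDP changed by 5427.29/4122.90 − 1 = 0.3164, i.e. 31.64%.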